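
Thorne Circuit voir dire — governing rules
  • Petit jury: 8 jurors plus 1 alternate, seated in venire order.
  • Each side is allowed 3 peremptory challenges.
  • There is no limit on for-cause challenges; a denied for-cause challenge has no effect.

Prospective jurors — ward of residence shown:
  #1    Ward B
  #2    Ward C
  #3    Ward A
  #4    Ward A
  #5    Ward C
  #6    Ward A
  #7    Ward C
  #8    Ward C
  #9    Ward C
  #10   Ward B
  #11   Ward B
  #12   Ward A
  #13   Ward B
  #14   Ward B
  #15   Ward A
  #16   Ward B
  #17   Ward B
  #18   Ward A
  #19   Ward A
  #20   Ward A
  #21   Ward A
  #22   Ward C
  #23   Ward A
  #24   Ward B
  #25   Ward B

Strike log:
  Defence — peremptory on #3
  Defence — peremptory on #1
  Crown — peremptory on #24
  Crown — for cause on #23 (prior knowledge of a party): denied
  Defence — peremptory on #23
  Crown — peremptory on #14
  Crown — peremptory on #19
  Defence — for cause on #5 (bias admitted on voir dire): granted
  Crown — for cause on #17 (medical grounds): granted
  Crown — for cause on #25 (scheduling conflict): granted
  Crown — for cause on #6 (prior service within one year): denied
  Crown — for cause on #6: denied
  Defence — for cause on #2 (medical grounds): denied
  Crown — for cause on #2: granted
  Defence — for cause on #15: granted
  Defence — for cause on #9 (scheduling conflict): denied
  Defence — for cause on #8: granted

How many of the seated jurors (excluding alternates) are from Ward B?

3

Removed: #1, #2, #3, #5, #8, #14, #15, #17, #19, #23, #24, #25.
Seated jurors 1–8: #4, #6, #7, #9, #10, #11, #12, #13 (alternates #16 not counted).
Of those, in Ward B: #10, #11, #13 → 3.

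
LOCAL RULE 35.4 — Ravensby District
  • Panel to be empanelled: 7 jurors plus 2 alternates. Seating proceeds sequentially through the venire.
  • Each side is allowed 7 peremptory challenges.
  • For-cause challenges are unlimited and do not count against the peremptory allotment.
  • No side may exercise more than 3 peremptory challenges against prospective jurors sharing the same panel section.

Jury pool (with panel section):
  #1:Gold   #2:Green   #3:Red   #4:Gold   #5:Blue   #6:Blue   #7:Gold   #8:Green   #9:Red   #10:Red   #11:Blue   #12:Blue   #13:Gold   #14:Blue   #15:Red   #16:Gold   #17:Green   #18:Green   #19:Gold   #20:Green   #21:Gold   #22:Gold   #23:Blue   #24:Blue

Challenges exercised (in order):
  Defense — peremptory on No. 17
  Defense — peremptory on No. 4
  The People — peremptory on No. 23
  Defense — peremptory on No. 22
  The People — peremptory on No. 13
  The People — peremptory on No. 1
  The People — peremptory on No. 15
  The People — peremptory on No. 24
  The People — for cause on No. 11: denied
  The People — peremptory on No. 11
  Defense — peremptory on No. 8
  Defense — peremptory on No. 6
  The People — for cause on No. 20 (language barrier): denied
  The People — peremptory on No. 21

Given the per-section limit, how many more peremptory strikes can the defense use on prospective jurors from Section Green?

1

Defense peremptories so far: #17, #4, #22, #8, #6 — 5 of 7 used, 2 left overall.
Against Section Green: #17, #8 — 2 used; per-section cap 3 leaves 1.
Binding limit: min(2, 1) = 1.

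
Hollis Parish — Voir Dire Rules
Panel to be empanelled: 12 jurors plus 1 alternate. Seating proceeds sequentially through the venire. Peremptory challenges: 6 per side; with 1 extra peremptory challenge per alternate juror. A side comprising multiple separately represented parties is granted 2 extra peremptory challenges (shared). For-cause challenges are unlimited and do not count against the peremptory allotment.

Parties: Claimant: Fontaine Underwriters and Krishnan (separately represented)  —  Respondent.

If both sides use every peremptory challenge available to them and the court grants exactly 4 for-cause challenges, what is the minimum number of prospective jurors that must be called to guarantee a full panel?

Seats to fill: 12 + 1 alternates = 13.
Peremptories — Claimant: 6 + 1×1 + 2 = 9; Respondent: 6 + 1×1 = 7; total 16.
For-cause removals: 4.
Minimum venire: 13 + 16 + 4 = 33.

33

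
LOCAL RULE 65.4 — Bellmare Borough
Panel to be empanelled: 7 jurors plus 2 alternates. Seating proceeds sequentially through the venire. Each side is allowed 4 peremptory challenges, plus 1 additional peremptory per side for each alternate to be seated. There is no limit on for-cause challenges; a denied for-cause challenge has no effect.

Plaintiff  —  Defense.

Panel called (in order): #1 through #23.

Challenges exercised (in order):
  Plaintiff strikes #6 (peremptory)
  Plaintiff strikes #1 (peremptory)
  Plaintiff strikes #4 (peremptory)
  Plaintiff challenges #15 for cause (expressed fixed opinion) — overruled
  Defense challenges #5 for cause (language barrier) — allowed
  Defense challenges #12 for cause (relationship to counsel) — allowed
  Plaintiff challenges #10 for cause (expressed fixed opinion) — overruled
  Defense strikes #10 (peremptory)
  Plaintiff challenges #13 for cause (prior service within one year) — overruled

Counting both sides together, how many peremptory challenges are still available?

8

Plaintiff allotment: 4 base + 1 × 2 alternates = 6. Defense allotment: 4 base + 1 × 2 alternates = 6.
Plaintiff peremptories used: #6, #1, #4 — 3 (for-cause on #15, #10, #13 don't count).
Defense peremptories used: #10 — 1 (for-cause on #5, #12 don't count).
Remaining: (6 − 3) + (6 − 1) = 8.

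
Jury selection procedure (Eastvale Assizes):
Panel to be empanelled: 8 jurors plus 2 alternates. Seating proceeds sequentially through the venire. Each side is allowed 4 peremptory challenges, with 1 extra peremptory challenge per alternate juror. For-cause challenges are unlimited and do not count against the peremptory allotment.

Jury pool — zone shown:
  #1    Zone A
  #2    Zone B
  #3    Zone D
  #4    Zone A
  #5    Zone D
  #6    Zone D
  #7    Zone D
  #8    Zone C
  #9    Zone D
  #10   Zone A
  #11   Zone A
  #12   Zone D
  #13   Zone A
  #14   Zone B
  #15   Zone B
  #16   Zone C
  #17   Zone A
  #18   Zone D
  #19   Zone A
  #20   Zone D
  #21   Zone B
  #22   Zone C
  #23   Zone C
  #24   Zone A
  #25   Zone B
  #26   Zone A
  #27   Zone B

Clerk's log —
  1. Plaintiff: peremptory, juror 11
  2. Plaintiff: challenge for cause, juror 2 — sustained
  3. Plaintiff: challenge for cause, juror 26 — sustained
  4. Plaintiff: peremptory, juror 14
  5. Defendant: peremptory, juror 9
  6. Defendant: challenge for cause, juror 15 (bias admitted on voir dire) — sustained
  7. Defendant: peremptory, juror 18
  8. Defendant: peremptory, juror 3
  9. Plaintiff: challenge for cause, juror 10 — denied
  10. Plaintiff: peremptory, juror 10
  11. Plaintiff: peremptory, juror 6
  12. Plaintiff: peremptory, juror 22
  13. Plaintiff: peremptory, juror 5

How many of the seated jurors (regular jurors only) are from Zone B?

0

Removed: #2, #3, #5, #6, #9, #10, #11, #14, #15, #18, #22, #26.
Seated jurors 1–8: #1, #4, #7, #8, #12, #13, #16, #17 (alternates #19, #20 not counted).
None of those are in Zone B → 0.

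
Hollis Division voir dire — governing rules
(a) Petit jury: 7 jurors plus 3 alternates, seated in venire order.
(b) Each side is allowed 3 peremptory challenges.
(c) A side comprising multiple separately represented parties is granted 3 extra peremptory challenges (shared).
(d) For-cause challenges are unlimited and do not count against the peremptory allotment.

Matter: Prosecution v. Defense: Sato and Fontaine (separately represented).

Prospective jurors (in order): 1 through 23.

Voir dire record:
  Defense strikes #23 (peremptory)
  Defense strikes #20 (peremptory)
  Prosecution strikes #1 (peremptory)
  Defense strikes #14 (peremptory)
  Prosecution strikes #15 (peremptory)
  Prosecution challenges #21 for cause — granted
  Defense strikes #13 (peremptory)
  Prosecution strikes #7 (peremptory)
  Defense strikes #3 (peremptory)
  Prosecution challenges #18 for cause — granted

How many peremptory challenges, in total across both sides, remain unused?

1

Prosecution allotment: 3. Defense allotment: 3 base + 3 multi-party = 6.
Prosecution peremptories used: #1, #15, #7 — 3 (for-cause on #21, #18 don't count).
Defense peremptories used: #23, #20, #14, #13, #3 — 5.
Remaining: (3 − 3) + (6 − 5) = 1.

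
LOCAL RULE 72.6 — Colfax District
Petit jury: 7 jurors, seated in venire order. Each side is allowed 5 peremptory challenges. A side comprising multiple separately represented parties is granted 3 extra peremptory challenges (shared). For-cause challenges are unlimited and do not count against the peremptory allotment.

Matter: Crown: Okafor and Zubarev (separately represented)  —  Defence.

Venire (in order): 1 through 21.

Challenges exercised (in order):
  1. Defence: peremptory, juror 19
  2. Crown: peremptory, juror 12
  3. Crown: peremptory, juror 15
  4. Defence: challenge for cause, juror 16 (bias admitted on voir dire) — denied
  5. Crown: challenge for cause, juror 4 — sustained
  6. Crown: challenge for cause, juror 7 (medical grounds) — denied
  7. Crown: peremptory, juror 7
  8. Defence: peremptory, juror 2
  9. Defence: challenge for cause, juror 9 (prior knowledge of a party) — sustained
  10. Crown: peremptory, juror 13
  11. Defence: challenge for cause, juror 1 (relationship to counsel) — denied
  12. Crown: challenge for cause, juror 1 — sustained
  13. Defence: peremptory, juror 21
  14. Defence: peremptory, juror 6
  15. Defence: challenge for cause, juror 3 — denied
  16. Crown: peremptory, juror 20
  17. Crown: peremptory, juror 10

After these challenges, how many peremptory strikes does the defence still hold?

1

Defence allotment: 5.
Defence peremptories used: #19, #2, #21, #6 — 4 (for-cause on #16, #9, #1, #3 don't count).
Remaining: 5 − 4 = 1.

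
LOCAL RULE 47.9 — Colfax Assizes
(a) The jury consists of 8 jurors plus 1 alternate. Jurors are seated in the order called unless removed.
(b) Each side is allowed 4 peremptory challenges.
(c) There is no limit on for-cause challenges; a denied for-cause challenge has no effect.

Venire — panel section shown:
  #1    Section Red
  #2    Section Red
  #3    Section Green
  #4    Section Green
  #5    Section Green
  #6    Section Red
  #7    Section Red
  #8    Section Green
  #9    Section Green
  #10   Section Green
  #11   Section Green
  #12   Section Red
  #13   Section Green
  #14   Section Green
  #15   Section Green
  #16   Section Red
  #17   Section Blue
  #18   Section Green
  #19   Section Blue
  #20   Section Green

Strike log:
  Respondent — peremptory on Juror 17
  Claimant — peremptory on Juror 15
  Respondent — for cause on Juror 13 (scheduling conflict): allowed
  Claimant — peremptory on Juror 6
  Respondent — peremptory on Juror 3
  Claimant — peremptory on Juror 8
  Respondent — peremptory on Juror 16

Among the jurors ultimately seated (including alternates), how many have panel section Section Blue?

0

Removed: #3, #6, #8, #13, #15, #16, #17.
Seated (9 incl. alternates): #1, #2, #4, #5, #7, #9, #10, #11, #12.
None of those are in Section Blue → 0.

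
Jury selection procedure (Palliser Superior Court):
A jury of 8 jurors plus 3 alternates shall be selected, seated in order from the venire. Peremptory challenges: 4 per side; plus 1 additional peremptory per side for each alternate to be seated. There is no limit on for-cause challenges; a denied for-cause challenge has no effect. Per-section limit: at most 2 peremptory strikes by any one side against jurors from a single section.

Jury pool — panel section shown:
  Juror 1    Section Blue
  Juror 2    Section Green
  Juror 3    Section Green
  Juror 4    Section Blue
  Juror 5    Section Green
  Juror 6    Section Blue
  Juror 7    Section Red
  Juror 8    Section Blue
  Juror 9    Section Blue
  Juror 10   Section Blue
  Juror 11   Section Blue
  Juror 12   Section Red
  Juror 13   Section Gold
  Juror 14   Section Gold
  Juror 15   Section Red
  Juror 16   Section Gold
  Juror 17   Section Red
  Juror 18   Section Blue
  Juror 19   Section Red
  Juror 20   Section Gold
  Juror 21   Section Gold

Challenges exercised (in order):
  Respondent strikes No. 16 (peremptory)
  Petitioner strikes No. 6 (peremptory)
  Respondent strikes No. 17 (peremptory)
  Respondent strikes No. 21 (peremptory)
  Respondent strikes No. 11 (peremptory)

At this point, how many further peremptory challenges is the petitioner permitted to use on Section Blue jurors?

1

Petitioner peremptories so far: #6 — 1 of 7 used, 6 left overall.
Against Section Blue: #6 — 1 used; per-section cap 2 leaves 1.
Binding limit: min(6, 1) = 1.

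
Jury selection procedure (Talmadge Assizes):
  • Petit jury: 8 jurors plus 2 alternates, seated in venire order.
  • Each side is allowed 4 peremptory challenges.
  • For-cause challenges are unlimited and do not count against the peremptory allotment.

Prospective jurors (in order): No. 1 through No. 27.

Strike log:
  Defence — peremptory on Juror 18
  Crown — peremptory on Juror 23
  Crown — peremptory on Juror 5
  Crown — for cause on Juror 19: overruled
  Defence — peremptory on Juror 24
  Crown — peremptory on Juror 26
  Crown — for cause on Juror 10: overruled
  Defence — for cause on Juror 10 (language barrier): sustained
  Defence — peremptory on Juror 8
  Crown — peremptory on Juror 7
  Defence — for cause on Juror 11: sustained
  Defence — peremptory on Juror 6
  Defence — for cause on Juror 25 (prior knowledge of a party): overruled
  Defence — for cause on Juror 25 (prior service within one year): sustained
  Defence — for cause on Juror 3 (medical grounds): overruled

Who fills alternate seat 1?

15

Removed: #5, #6, #7, #8, #10, #11, #18, #23, #24, #25, #26. (#3, #19 stay — for-cause denied.)
Seating in order: seats 1–8 → #1, #2, #3, #4, #9, #12, #13, #14; alternates → #15, #16.
So alternate 1 is #15.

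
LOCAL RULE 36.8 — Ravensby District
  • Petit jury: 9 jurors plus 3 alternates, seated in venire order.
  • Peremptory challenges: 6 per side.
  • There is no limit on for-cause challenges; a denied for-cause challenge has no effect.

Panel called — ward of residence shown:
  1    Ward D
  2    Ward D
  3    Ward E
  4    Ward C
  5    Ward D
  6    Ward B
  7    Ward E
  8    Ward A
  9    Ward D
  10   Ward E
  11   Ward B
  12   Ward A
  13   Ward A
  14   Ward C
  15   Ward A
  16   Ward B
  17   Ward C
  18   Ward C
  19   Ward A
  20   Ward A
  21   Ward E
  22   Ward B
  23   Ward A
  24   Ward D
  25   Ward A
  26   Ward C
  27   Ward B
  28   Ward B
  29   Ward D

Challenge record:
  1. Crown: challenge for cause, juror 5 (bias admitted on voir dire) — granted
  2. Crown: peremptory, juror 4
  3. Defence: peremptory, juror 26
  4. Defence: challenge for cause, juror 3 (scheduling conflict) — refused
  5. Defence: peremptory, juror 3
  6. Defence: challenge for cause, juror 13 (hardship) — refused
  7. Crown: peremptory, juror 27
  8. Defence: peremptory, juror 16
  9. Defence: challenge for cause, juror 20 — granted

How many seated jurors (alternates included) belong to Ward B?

2

Removed: #3, #4, #5, #16, #20, #26, #27.
Seated (12 incl. alternates): #1, #2, #6, #7, #8, #9, #10, #11, #12, #13, #14, #15.
Of those, in Ward B: #6, #11 → 2.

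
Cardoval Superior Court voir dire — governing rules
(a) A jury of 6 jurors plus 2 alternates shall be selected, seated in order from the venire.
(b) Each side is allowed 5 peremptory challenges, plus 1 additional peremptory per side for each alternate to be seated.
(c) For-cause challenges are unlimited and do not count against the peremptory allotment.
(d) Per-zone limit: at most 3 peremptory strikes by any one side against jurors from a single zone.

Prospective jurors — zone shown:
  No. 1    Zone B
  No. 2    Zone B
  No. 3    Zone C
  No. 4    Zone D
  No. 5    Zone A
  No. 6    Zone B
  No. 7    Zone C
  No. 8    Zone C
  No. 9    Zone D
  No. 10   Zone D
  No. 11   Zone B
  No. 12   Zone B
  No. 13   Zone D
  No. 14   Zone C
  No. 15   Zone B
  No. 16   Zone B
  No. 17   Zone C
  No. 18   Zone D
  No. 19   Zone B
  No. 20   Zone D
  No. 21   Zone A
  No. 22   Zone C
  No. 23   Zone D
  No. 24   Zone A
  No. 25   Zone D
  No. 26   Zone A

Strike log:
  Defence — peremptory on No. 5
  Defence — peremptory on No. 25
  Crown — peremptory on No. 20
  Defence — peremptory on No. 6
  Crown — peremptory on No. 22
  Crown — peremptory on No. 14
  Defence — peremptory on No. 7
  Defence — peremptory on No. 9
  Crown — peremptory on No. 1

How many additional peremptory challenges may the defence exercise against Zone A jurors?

2

Defence peremptories so far: #5, #25, #6, #7, #9 — 5 of 7 used, 2 left overall.
Against Zone A: #5 — 1 used; per-zone cap 3 leaves 2.
Binding limit: min(2, 2) = 2.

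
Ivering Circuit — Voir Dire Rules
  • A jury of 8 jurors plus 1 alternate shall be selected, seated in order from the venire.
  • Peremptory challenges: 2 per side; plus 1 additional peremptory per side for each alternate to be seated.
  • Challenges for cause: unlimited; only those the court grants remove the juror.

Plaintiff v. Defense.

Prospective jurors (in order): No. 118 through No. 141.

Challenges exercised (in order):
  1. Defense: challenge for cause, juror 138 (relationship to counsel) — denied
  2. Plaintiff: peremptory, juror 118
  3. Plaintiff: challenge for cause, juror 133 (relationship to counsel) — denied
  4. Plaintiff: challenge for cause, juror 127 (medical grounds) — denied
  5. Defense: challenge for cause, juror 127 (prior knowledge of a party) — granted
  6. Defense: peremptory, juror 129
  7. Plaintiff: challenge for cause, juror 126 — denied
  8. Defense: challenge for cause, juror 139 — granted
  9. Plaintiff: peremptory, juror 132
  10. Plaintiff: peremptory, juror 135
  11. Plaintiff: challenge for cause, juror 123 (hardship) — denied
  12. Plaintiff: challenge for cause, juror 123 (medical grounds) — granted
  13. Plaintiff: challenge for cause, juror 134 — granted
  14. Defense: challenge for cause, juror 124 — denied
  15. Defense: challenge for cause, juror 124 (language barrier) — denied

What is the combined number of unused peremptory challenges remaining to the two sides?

Plaintiff allotment: 2 base + 1 × 1 alternate = 3. Defense allotment: 2 base + 1 × 1 alternate = 3.
Plaintiff peremptories used: #118, #132, #135 — 3 (for-cause on #133, #127, #126, #123, #123, #134 don't count).
Defense peremptories used: #129 — 1 (for-cause on #138, #127, #139, #124, #124 don't count).
Remaining: (3 − 3) + (3 − 1) = 2.

2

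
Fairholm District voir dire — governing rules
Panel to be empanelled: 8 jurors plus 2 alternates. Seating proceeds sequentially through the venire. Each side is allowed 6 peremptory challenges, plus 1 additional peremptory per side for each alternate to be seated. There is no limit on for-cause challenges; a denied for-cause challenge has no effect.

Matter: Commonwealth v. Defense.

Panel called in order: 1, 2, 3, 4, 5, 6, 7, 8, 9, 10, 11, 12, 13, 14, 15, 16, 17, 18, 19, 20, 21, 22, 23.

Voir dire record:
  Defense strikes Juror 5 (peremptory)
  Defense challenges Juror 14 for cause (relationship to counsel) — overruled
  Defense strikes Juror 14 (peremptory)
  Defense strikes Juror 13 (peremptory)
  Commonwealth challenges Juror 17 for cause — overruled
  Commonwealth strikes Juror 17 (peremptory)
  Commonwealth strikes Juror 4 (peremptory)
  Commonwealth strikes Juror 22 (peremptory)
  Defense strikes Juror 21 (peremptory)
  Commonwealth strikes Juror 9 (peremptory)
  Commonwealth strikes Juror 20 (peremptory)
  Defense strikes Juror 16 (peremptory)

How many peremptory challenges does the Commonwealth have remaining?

3

Commonwealth allotment: 6 base + 1 × 2 alternates = 8.
Commonwealth peremptories used: #17, #4, #22, #9, #20 — 5 (the for-cause on #17 doesn't count).
Remaining: 8 − 5 = 3.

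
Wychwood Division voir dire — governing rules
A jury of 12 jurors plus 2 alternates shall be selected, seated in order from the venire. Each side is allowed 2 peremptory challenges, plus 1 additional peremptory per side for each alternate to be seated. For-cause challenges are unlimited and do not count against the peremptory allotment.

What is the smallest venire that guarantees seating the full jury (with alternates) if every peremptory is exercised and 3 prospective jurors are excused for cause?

Seats to fill: 12 + 2 alternates = 14.
Peremptories: 2 + 1×2 = 4 per side × 2 sides = 8.
For-cause removals: 3.
Minimum venire: 14 + 8 + 3 = 25.

25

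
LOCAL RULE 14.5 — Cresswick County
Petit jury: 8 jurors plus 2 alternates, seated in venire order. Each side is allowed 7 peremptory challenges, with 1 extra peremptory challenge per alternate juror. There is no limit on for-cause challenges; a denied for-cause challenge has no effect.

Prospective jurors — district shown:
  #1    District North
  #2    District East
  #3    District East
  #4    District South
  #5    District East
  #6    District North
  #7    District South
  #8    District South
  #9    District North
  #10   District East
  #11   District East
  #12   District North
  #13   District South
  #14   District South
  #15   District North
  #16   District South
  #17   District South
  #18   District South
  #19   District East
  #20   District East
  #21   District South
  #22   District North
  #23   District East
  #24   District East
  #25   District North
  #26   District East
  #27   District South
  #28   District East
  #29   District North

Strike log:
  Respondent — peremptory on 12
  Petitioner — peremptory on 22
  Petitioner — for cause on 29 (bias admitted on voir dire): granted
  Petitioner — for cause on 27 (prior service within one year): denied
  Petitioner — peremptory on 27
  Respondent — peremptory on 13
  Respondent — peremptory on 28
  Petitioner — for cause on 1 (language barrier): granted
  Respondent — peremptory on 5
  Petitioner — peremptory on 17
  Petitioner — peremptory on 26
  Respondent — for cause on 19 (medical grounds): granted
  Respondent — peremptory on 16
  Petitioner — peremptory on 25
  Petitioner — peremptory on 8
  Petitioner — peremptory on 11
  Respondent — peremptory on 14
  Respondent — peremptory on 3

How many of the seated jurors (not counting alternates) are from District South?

Removed: #1, #3, #5, #8, #11, #12, #13, #14, #16, #17, #19, #22, #25, #26, #27, #28, #29.
Seated jurors 1–8: #2, #4, #6, #7, #9, #10, #15, #18 (alternates #20, #21 not counted).
Of those, in District South: #4, #7, #18 → 3.

3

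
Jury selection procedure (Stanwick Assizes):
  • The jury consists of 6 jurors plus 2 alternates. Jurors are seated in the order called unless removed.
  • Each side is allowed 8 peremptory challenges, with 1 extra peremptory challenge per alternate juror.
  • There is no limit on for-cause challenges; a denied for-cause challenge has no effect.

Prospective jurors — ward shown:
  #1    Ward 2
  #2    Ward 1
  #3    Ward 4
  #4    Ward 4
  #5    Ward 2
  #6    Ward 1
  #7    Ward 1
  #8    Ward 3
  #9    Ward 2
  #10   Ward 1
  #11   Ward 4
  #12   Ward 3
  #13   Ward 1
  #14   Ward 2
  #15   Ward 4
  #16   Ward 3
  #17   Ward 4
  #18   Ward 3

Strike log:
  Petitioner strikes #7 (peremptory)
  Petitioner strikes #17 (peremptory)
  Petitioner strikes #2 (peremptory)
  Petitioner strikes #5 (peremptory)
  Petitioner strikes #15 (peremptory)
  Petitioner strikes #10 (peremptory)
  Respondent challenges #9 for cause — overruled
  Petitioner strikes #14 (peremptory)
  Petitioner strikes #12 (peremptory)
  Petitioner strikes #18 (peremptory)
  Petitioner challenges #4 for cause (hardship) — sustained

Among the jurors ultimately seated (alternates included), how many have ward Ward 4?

2

Removed: #2, #4, #5, #7, #10, #12, #14, #15, #17, #18.
Seated (8 incl. alternates): #1, #3, #6, #8, #9, #11, #13, #16.
Of those, in Ward 4: #3, #11 → 2.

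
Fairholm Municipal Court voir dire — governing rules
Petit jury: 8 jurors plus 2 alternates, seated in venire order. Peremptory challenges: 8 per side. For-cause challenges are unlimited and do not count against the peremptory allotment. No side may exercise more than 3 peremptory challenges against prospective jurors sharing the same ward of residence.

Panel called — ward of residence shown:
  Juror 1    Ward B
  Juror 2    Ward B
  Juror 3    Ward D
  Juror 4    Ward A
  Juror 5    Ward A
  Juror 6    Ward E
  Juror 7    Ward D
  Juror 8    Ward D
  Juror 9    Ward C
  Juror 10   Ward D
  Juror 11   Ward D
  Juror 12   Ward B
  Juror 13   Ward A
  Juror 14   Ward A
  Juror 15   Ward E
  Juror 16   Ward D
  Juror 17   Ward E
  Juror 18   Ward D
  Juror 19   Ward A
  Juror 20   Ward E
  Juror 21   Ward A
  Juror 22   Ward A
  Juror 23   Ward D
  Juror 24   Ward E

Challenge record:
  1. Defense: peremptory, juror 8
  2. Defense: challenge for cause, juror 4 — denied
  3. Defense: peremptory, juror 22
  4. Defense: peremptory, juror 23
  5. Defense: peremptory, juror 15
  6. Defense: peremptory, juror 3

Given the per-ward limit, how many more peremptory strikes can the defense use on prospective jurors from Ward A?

2

Defense peremptories so far: #8, #22, #23, #15, #3 — 5 of 8 used, 3 left overall.
Against Ward A: #22 — 1 used; per-ward cap 3 leaves 2.
Binding limit: min(3, 2) = 2.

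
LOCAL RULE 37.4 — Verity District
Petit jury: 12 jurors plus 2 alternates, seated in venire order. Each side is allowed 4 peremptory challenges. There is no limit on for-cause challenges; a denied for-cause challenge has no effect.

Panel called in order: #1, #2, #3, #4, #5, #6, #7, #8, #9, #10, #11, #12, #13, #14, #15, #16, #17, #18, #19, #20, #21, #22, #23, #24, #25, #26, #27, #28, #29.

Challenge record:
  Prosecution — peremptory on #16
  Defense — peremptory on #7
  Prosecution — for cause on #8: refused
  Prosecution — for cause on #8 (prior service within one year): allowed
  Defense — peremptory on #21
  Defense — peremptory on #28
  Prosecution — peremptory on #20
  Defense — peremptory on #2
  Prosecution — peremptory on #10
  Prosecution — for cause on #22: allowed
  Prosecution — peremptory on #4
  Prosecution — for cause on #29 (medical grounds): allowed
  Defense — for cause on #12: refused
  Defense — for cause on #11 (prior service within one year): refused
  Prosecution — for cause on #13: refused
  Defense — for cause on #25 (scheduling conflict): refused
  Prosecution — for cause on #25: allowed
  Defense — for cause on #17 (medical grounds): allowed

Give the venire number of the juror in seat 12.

19

Removed: #2, #4, #7, #8, #10, #16, #17, #20, #21, #22, #25, #28, #29. (#11, #12, #13 stay — for-cause denied.)
Seating in order: seats 1–12 → #1, #3, #5, #6, #9, #11, #12, #13, #14, #15, #18, #19; alternates → #23, #24.
So seat 12 is #19.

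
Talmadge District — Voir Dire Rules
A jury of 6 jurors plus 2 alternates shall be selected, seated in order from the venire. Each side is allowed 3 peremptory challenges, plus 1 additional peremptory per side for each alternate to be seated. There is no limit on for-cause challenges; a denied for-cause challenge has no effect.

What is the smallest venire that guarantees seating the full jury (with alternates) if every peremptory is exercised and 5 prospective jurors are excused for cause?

Seats to fill: 6 + 2 alternates = 8.
Peremptories: 3 + 1×2 = 5 per side × 2 sides = 10.
For-cause removals: 5.
Minimum venire: 8 + 10 + 5 = 23.

23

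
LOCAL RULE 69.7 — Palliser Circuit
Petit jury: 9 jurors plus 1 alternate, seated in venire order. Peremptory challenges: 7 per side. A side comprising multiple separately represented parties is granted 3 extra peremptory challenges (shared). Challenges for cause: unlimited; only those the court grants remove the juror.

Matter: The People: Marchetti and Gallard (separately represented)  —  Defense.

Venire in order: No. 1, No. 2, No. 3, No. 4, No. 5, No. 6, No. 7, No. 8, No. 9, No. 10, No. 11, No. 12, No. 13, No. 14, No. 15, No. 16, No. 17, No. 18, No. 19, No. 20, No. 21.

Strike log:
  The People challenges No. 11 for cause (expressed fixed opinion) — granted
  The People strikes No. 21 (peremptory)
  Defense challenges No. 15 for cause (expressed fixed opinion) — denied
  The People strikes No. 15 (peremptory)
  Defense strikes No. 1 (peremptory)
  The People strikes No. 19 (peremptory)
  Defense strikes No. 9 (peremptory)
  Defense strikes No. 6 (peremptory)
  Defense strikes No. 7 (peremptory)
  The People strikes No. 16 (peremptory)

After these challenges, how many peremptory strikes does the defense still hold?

3

Defense allotment: 7.
Defense peremptories used: #1, #9, #6, #7 — 4 (the for-cause on #15 doesn't count).
Remaining: 7 − 4 = 3.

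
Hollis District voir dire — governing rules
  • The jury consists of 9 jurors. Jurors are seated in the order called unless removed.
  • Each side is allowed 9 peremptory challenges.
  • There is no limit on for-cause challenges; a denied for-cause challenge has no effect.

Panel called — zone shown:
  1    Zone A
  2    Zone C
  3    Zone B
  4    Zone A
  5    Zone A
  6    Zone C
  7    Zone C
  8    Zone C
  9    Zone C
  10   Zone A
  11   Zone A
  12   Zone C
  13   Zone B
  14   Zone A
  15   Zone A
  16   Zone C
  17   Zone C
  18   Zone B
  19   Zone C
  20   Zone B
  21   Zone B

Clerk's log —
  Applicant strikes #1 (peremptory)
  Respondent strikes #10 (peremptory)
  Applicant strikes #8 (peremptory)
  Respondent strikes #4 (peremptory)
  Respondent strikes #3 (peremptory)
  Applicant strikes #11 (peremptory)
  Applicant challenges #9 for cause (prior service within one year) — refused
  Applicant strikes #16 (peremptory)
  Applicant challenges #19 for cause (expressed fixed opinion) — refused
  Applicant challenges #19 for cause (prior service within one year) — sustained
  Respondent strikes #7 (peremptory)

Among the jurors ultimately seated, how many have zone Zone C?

5

Removed: #1, #3, #4, #7, #8, #10, #11, #16, #19.
Seated jurors 1–9: #2, #5, #6, #9, #12, #13, #14, #15, #17.
Of those, in Zone C: #2, #6, #9, #12, #17 → 5.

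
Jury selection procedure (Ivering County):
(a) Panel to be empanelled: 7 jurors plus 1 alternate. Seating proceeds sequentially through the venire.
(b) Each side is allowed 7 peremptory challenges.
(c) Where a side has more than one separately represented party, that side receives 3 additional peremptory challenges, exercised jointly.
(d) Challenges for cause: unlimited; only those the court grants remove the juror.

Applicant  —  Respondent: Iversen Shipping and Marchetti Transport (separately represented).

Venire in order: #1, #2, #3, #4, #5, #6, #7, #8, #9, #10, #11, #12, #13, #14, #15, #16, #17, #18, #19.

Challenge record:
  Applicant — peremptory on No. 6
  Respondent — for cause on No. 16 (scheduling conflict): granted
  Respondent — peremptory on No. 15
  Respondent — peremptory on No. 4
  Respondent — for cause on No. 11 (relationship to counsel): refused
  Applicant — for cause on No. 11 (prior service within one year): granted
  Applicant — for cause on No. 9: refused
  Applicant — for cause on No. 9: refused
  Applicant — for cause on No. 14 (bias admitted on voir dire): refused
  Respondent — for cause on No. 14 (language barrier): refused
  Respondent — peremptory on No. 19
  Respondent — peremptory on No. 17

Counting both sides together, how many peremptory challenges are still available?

Applicant allotment: 7. Respondent allotment: 7 base + 3 multi-party = 10.
Applicant peremptories used: #6 — 1 (for-cause on #11, #9, #9, #14 don't count).
Respondent peremptories used: #15, #4, #19, #17 — 4 (for-cause on #16, #11, #14 don't count).
Remaining: (7 − 1) + (10 − 4) = 12.

12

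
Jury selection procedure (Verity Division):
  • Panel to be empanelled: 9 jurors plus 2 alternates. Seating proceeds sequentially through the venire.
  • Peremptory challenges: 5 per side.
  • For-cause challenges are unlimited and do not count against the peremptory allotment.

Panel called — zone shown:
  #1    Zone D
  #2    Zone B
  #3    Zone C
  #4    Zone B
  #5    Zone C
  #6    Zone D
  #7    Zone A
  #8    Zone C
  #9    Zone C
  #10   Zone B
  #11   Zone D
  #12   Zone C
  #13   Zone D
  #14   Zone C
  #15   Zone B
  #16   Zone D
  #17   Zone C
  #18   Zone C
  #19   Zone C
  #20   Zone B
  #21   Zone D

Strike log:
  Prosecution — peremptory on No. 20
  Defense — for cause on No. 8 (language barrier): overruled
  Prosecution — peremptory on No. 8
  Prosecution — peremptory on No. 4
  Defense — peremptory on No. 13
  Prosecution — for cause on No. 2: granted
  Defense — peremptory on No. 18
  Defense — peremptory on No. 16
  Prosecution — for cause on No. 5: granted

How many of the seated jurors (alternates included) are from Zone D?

Removed: #2, #4, #5, #8, #13, #16, #18, #20.
Seated (11 incl. alternates): #1, #3, #6, #7, #9, #10, #11, #12, #14, #15, #17.
Of those, in Zone D: #1, #6, #11 → 3.

3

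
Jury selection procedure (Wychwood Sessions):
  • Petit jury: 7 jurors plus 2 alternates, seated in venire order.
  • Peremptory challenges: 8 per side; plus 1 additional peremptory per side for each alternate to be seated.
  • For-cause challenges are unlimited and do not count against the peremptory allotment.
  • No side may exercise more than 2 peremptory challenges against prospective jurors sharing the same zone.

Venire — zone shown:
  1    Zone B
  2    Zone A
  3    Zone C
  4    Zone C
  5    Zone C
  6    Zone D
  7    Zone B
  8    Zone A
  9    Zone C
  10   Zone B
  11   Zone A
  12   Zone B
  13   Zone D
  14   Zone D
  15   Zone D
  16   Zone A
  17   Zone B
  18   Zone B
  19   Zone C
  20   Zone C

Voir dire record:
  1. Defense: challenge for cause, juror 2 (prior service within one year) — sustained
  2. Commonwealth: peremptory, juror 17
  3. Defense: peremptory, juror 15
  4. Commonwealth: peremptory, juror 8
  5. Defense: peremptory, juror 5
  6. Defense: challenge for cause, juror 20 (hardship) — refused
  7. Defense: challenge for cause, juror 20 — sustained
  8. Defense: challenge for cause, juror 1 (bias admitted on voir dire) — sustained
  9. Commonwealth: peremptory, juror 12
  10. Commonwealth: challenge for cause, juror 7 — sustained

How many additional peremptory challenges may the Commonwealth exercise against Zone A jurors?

1

Commonwealth peremptories so far: #17, #8, #12 — 3 of 10 used, 7 left overall.
Against Zone A: #8 — 1 used; per-zone cap 2 leaves 1.
Binding limit: min(7, 1) = 1.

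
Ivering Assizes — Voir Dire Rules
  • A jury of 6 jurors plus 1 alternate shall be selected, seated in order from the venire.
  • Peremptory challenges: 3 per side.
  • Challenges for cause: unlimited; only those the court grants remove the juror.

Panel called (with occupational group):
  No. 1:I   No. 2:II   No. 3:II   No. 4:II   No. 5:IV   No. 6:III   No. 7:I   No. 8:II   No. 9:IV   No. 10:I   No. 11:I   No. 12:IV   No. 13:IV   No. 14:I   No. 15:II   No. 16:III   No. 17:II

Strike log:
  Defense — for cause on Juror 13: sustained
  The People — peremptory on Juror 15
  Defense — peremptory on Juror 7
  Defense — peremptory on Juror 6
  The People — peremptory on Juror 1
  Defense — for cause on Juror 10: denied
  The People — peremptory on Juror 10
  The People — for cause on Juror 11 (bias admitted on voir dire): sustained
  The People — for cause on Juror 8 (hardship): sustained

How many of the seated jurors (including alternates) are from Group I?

Removed: #1, #6, #7, #8, #10, #11, #13, #15.
Seated (7 incl. alternates): #2, #3, #4, #5, #9, #12, #14.
Of those, in Group I: #14 → 1.

1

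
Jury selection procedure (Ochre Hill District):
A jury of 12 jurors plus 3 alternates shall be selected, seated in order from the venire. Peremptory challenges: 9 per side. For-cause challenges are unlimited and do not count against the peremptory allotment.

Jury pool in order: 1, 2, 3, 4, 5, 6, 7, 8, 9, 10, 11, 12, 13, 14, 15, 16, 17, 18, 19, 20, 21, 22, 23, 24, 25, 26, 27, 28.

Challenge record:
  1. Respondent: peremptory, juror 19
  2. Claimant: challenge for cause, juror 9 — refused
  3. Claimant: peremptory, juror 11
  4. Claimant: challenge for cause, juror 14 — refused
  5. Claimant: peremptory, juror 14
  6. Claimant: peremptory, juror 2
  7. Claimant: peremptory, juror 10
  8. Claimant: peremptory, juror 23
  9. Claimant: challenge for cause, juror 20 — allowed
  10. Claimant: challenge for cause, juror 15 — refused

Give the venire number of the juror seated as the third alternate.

Removed: #2, #10, #11, #14, #19, #20, #23. (#9, #15 stay — for-cause denied.)
Seating in order: seats 1–12 → #1, #3, #4, #5, #6, #7, #8, #9, #12, #13, #15, #16; alternates → #17, #18, #21.
So alternate 3 is #21.

21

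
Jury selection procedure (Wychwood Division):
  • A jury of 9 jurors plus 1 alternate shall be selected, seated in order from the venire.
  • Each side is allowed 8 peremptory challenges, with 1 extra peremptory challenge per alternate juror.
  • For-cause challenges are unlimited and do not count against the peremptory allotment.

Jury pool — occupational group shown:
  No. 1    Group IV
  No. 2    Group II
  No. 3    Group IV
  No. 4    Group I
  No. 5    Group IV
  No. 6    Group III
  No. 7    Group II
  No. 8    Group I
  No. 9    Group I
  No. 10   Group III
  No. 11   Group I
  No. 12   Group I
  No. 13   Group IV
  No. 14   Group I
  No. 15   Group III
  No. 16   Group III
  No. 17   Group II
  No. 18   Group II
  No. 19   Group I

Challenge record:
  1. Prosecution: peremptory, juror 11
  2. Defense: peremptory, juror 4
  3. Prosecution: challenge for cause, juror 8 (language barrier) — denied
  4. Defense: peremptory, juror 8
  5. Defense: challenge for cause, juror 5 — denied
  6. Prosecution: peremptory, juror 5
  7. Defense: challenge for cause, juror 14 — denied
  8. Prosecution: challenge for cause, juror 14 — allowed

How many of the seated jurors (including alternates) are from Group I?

Removed: #4, #5, #8, #11, #14.
Seated (10 incl. alternates): #1, #2, #3, #6, #7, #9, #10, #12, #13, #15.
Of those, in Group I: #9, #12 → 2.

2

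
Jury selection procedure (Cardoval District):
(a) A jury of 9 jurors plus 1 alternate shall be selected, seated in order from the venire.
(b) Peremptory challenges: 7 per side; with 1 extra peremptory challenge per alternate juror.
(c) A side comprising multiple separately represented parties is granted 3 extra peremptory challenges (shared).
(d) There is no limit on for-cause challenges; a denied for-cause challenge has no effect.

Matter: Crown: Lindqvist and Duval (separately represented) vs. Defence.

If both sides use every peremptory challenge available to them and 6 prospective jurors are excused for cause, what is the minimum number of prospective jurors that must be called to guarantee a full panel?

35

Seats to fill: 9 + 1 alternates = 10.
Peremptories — Crown: 7 + 1×1 + 3 = 11; Defence: 7 + 1×1 = 8; total 19.
For-cause removals: 6.
Minimum venire: 10 + 19 + 6 = 35.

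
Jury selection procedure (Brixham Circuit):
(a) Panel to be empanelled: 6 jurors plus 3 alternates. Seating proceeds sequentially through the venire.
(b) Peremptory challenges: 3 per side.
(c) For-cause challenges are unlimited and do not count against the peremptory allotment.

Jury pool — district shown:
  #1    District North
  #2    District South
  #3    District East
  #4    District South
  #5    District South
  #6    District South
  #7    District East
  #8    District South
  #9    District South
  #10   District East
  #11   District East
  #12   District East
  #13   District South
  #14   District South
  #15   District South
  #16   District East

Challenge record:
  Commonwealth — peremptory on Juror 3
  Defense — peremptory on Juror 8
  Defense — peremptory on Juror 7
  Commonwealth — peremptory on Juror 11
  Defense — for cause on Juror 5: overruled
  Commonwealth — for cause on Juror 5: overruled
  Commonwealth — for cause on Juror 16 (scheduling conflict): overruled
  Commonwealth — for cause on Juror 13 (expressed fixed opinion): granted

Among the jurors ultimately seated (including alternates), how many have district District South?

Removed: #3, #7, #8, #11, #13.
Seated (9 incl. alternates): #1, #2, #4, #5, #6, #9, #10, #12, #14.
Of those, in District South: #2, #4, #5, #6, #9, #14 → 6.

6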